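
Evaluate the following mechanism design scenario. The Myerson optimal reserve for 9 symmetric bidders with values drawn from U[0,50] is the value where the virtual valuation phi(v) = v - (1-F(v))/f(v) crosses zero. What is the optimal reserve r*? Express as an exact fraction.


Step 1: For U[0,50], F(v) = v/50 and f(v) = 1/50
Step 2: phi(v) = v - (1 - v/50)/(1/50) = v - (50 - v) = 2v - 50
Step 3: Set phi(r*) = 0: 2r* - 50 = 0
Step 4: r* = 50/2 = 25 (the number of bidders n = 9 does not enter)

25


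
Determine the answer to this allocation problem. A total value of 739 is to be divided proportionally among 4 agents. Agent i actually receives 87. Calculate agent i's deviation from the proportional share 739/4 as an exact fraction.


Step 1: Proportional share = 739/4
Step 2: Agent's actual allocation = 87
Step 3: Excess = 87 - 739/4 = -391/4

-391/4


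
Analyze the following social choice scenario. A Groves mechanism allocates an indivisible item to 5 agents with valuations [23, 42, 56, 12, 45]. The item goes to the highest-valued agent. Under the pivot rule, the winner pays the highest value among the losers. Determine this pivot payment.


Step 1: The efficient winner is agent 2 with value 56
Step 2: Other agents' values: [23, 42, 12, 45]
Step 3: Pivot payment = max(others) = 45
Step 4: The winner pays 45

45


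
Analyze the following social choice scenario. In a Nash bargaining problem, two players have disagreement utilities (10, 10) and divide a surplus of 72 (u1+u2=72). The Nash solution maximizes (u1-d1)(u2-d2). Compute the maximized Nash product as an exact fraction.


Step 1: The Nash solution splits surplus symmetrically above the disagreement point
Step 2: u1 = (total + d1 - d2)/2 = (72 + 10 - 10)/2 = 36
Step 3: u2 = (total - d1 + d2)/2 = (72 - 10 + 10)/2 = 36
Step 4: Nash product = (36 - 10) * (36 - 10)
Step 5: = 26 * 26 = 676

676


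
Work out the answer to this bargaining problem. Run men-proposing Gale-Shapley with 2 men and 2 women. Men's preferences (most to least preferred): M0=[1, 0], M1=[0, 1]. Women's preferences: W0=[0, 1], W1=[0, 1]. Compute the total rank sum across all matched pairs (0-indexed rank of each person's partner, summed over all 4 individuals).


Step 1: Run Gale-Shapley (men propose, women hold best offer):
  M0 proposes to W1; she accepts
  M1 proposes to W0; she accepts
Step 2: Final matching: W0-M1, W1-M0
Step 3: 0-indexed ranks (man's rank of his match, then woman's): 0 + 1 + 0 + 0
Step 4: Total rank sum = 1

1


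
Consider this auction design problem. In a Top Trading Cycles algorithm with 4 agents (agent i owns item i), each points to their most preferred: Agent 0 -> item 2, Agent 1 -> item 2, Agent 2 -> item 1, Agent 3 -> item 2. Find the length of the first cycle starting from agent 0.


Step 1: Trace the pointer graph from agent 0: 0 -> 2 -> 1 -> 2
Step 2: A cycle is detected when we revisit agent 2
Step 3: The cycle is: 2 -> 1 -> 2
Step 4: Cycle length = 2

2


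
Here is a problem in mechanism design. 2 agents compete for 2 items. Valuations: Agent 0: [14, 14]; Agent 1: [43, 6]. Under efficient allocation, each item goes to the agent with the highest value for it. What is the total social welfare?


Step 1: For each item, find the maximum value among all agents.
Step 2: Item 0 -> Agent 1 (value 43)
Step 3: Item 1 -> Agent 0 (value 14)
Step 4: Total welfare = 43 + 14 = 57

57


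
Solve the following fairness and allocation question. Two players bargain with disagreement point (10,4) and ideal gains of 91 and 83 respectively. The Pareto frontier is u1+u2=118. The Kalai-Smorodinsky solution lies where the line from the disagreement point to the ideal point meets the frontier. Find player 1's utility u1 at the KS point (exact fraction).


Step 1: At the KS point, (u1-d1)/r1 = (u2-d2)/r2 = t and u1+u2 = 118
Step 2: u1 = d1 + r1*t and u2 = d2 + r2*t, so (d1 + r1*t) + (d2 + r2*t) = 118
Step 3: t = (118 - 10 - 4)/(91 + 83) = 104/174 = 52/87
Step 4: u1 = d1 + r1*t = 10 + 91 * 52/87 = 5602/87
Step 5: (Check: u2 = d2 + r2*t = 4664/87; u1+u2 = 5602/87 + 4664/87 = 118, on the frontier.)

5602/87


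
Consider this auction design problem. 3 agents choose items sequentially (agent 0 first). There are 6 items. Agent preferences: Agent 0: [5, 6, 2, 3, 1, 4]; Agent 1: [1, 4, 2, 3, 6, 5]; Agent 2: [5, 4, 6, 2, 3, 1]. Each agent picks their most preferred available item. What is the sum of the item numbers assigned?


Step 1: Agent 0 picks item 5
Step 2: Agent 1 picks item 1
Step 3: Agent 2 picks item 4
Step 4: Sum = 5 + 1 + 4 = 10

10


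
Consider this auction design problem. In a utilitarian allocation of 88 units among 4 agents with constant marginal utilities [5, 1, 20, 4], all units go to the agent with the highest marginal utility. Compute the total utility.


Step 1: The marginal utilities are [5, 1, 20, 4]
Step 2: The highest marginal utility is 20
Step 3: All 88 units go to that agent
Step 4: Total utility = 20 * 88 = 1760

1760


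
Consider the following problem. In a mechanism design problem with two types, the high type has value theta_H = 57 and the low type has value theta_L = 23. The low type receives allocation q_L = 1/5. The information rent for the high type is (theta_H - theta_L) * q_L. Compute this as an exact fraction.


Step 1: theta_H - theta_L = 57 - 23 = 34
Step 2: Information rent = (theta_H - theta_L) * q_L
Step 3: = 34 * 1/5
Step 4: = 34/5

34/5


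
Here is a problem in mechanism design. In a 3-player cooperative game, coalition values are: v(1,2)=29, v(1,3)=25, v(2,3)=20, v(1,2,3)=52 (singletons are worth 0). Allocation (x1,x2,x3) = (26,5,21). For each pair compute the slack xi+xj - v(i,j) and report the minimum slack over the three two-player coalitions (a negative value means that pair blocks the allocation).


Step 1: Slack for coalition (1,2): x1+x2 - v12 = 31 - 29 = 2
Step 2: Slack for coalition (1,3): x1+x3 - v13 = 47 - 25 = 22
Step 3: Slack for coalition (2,3): x2+x3 - v23 = 26 - 20 = 6
Step 4: Minimum slack = min(2, 22, 6) = 2, attained by (1,2); no pair can gain by deviating, so the allocation is in the core

2


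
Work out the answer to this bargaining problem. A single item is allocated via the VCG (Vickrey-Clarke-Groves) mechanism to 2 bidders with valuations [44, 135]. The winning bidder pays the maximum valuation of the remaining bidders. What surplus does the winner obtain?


Step 1: The winner is the agent with the highest value: agent 1 with value 135
Step 2: Values of other agents: [44]
Step 3: VCG payment = max of others' values = 44
Step 4: Surplus = 135 - 44 = 91

91


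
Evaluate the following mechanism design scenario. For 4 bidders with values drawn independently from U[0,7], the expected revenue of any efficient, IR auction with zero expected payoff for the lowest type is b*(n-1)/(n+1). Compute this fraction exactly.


Step 1: By Revenue Equivalence, expected revenue = b*(n-1)/(n+1)
Step 2: Substituting n = 4, b = 7
Step 3: Revenue = 7*(4-1)/(4+1) = 7*3/5
Step 4: Revenue = 21/5

21/5


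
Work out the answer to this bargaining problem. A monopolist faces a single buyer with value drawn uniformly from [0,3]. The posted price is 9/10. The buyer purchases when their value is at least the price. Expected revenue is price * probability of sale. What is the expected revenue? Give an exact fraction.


Step 1: Posted price r = 9/10, value support [0,3]
Step 2: P(v >= r) = (3 - 9/10)/3 = 7/10
Step 3: Expected revenue = r * P(v >= r) = 9/10 * 7/10
Step 4: Revenue = 63/100

63/100


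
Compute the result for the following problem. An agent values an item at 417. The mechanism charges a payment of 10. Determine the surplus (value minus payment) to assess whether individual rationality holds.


Step 1: Surplus = value - payment = 417 - 10 = 407
Step 2: IR is satisfied (surplus >= 0)

407


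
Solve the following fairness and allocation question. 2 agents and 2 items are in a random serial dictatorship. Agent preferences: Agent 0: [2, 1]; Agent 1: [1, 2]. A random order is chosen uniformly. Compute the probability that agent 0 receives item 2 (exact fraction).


Step 1: Agent 0 wants item 2
Step 2: There are 2 possible orderings of agents
Step 3: In 2 orderings, agent 0 gets item 2
Step 4: Probability = 2/2 = 1

1


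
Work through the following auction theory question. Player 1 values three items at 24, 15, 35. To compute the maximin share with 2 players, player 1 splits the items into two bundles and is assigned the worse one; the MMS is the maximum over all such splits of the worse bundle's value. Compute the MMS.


Step 1: Item values = 24, 15, 35
Step 2: Enumerate all 2-bundle partitions and take the smaller bundle:
  Partition 1: {24} vs {15,35} -> bundles 24, 50; min = 24
  Partition 2: {15} vs {24,35} -> bundles 15, 59; min = 15
  Partition 3: {35} vs {24,15} -> bundles 35, 39; min = 35
Step 3: MMS = max(24, 15, 35) = 35

35


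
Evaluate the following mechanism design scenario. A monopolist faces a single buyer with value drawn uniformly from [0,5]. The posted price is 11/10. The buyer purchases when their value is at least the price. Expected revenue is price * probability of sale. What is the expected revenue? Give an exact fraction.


Step 1: Posted price r = 11/10, value support [0,5]
Step 2: P(v >= r) = (5 - 11/10)/5 = 39/50
Step 3: Expected revenue = r * P(v >= r) = 11/10 * 39/50
Step 4: Revenue = 429/500

429/500


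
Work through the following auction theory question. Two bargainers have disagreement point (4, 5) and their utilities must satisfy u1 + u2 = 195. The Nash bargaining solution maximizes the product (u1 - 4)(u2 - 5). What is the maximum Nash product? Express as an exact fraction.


Step 1: The Nash solution splits surplus symmetrically above the disagreement point
Step 2: u1 = (total + d1 - d2)/2 = (195 + 4 - 5)/2 = 97
Step 3: u2 = (total - d1 + d2)/2 = (195 - 4 + 5)/2 = 98
Step 4: Nash product = (97 - 4) * (98 - 5)
Step 5: = 93 * 93 = 8649

8649


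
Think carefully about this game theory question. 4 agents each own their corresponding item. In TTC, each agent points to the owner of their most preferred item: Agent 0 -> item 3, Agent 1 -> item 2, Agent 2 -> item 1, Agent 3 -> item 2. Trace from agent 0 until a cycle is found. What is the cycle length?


Step 1: Trace the pointer graph from agent 0: 0 -> 3 -> 2 -> 1 -> 2
Step 2: A cycle is detected when we revisit agent 2
Step 3: The cycle is: 2 -> 1 -> 2
Step 4: Cycle length = 2

2


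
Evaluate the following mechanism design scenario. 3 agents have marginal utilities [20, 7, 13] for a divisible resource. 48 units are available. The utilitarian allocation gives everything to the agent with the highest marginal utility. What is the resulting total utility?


Step 1: The marginal utilities are [20, 7, 13]
Step 2: The highest marginal utility is 20
Step 3: All 48 units go to that agent
Step 4: Total utility = 20 * 48 = 960

960


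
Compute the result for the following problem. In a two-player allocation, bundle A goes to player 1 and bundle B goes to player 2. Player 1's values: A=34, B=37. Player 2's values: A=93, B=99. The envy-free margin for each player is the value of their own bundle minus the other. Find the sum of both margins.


Step 1: Player 1's margin = v1(A) - v1(B) = 34 - 37 = -3
Step 2: Player 2's margin = v2(B) - v2(A) = 99 - 93 = 6
Step 3: Total margin = -3 + 6 = 3

3


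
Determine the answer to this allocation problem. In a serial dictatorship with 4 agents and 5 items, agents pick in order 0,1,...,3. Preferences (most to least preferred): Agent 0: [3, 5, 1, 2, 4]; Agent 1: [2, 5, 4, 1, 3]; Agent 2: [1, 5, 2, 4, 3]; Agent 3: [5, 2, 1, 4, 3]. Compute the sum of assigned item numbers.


Step 1: Agent 0 picks item 3
Step 2: Agent 1 picks item 2
Step 3: Agent 2 picks item 1
Step 4: Agent 3 picks item 5
Step 5: Sum = 3 + 2 + 1 + 5 = 11

11


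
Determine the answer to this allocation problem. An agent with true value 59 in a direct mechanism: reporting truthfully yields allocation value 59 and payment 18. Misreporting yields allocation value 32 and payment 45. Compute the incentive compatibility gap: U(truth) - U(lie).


Step 1: U(truth) = value - payment = 59 - 18 = 41
Step 2: U(lie) = allocation - payment = 32 - 45 = -13
Step 3: IC gap = 41 - (-13) = 54

54


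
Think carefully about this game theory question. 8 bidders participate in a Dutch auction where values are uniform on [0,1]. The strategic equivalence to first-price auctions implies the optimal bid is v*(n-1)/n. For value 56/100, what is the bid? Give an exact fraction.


Step 1: Dutch auctions are strategically equivalent to first-price auctions
Step 2: The equilibrium bid is b(v) = v*(n-1)/n
Step 3: b = 14/25 * 7/8
Step 4: b = 49/100

49/100


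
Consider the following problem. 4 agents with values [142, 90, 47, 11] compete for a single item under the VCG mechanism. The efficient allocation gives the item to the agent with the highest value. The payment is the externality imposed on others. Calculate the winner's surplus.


Step 1: The winner is the agent with the highest value: agent 0 with value 142
Step 2: Values of other agents: [90, 47, 11]
Step 3: VCG payment = max of others' values = 90
Step 4: Surplus = 142 - 90 = 52

52


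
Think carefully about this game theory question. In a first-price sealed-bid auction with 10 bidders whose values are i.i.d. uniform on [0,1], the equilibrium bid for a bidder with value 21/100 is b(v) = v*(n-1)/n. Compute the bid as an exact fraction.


Step 1: The symmetric BNE bidding function is b(v) = v * (n-1) / n
Step 2: Substitute v = 21/100 and n = 10
Step 3: b = 21/100 * 9/10
Step 4: b = 189/1000

189/1000


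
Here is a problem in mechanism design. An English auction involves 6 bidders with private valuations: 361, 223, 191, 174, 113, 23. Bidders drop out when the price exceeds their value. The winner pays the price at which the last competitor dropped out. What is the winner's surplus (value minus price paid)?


Step 1: Identify the highest value: 361
Step 2: Identify the second-highest value: 223
Step 3: The final price = second-highest value = 223
Step 4: Surplus = 361 - 223 = 138

138


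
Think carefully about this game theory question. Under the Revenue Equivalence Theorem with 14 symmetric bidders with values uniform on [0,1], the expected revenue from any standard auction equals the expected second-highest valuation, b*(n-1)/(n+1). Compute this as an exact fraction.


Step 1: By Revenue Equivalence, expected revenue = b*(n-1)/(n+1)
Step 2: Substituting n = 14, b = 1
Step 3: Revenue = 1*(14-1)/(14+1) = 1*13/15
Step 4: Revenue = 13/15

13/15


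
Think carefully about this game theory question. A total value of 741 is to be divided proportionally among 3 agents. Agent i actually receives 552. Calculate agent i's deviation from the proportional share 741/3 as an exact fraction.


Step 1: Proportional share = 741/3 = 247
Step 2: Agent's actual allocation = 552
Step 3: Excess = 552 - 247 = 305

305


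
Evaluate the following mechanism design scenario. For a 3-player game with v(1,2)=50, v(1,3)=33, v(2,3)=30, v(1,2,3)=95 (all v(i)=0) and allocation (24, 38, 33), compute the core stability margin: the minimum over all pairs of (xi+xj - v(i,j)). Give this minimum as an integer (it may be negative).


Step 1: Slack for coalition (1,2): x1+x2 - v12 = 62 - 50 = 12
Step 2: Slack for coalition (1,3): x1+x3 - v13 = 57 - 33 = 24
Step 3: Slack for coalition (2,3): x2+x3 - v23 = 71 - 30 = 41
Step 4: Minimum slack = min(12, 24, 41) = 12, attained by (1,2); no pair can gain by deviating, so the allocation is in the core

12


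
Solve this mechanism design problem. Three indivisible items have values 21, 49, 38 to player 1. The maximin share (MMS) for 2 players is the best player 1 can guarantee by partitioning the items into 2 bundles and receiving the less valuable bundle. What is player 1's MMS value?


Step 1: Item values = 21, 49, 38
Step 2: Enumerate all 2-bundle partitions and take the smaller bundle:
  Partition 1: {21} vs {49,38} -> bundles 21, 87; min = 21
  Partition 2: {49} vs {21,38} -> bundles 49, 59; min = 49
  Partition 3: {38} vs {21,49} -> bundles 38, 70; min = 38
Step 3: MMS = max(21, 49, 38) = 49

49


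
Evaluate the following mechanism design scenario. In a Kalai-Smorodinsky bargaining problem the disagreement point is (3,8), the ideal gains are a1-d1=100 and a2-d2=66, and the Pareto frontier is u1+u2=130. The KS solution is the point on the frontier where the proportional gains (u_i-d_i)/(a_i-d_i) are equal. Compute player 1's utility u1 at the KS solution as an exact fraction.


Step 1: At the KS point, (u1-d1)/r1 = (u2-d2)/r2 = t and u1+u2 = 130
Step 2: u1 = d1 + r1*t and u2 = d2 + r2*t, so (d1 + r1*t) + (d2 + r2*t) = 130
Step 3: t = (130 - 3 - 8)/(100 + 66) = 119/166
Step 4: u1 = d1 + r1*t = 3 + 100 * 119/166 = 6199/83
Step 5: (Check: u2 = d2 + r2*t = 4591/83; u1+u2 = 6199/83 + 4591/83 = 130, on the frontier.)

6199/83


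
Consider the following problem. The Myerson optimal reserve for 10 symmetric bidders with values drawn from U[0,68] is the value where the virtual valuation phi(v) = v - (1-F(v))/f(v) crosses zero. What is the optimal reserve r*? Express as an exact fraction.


Step 1: For U[0,68], F(v) = v/68 and f(v) = 1/68
Step 2: phi(v) = v - (1 - v/68)/(1/68) = v - (68 - v) = 2v - 68
Step 3: Set phi(r*) = 0: 2r* - 68 = 0
Step 4: r* = 68/2 = 34 (the number of bidders n = 10 does not enter)

34


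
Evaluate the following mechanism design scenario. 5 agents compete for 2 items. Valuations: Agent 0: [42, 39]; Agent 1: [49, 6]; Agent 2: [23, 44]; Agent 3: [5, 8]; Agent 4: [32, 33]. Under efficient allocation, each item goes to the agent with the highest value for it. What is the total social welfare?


Step 1: For each item, find the maximum value among all agents.
Step 2: Item 0 -> Agent 1 (value 49)
Step 3: Item 1 -> Agent 2 (value 44)
Step 4: Total welfare = 49 + 44 = 93

93


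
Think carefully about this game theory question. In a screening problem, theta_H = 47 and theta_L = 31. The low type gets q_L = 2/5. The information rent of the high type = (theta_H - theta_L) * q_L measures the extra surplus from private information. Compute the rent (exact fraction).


Step 1: theta_H - theta_L = 47 - 31 = 16
Step 2: Information rent = (theta_H - theta_L) * q_L
Step 3: = 16 * 2/5
Step 4: = 32/5

32/5


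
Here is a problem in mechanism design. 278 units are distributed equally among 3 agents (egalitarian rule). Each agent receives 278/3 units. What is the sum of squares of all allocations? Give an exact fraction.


Step 1: Each agent's share = 278/3
Step 2: Square of each share = (278/3)^2 = 77284/9
Step 3: Sum of squares = 3 * 77284/9 = 77284/3

77284/3


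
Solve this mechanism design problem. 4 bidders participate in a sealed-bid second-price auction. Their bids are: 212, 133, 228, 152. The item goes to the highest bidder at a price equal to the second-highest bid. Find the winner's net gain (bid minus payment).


Step 1: Sort bids in descending order: 228, 212, 152, 133
Step 2: The winning bid is the highest: 228
Step 3: The payment equals the second-highest bid: 212
Step 4: Surplus = winner's bid - payment = 228 - 212 = 16

16


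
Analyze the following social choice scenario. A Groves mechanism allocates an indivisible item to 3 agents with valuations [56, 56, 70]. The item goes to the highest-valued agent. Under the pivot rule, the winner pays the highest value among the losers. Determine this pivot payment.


Step 1: The efficient winner is agent 2 with value 70
Step 2: Other agents' values: [56, 56]
Step 3: Pivot payment = max(others) = 56
Step 4: The winner pays 56

56


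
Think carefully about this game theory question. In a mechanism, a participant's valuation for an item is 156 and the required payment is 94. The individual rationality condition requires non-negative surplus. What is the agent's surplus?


Step 1: Surplus = value - payment = 156 - 94 = 62
Step 2: IR is satisfied (surplus >= 0)

62


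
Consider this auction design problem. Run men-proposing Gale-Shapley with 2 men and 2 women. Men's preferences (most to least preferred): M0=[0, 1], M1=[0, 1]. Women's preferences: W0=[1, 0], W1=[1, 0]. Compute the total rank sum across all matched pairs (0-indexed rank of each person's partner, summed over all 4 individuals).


Step 1: Run Gale-Shapley (men propose, women hold best offer):
  M0 proposes to W0; she accepts
  M1 proposes to W0; she switches from M0
  M0 proposes to W1; she accepts
Step 2: Final matching: W0-M1, W1-M0
Step 3: 0-indexed ranks (man's rank of his match, then woman's): 0 + 0 + 1 + 1
Step 4: Total rank sum = 2

2


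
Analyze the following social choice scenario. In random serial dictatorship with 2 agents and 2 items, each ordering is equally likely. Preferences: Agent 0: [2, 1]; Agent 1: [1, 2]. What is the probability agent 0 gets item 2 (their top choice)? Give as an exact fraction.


Step 1: Agent 0 wants item 2
Step 2: There are 2 possible orderings of agents
Step 3: In 2 orderings, agent 0 gets item 2
Step 4: Probability = 2/2 = 1

1


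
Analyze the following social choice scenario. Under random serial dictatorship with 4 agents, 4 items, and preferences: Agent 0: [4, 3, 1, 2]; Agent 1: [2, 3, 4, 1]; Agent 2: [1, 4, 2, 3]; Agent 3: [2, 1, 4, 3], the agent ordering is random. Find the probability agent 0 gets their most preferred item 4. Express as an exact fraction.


Step 1: Agent 0 wants item 4
Step 2: There are 24 possible orderings of agents
Step 3: In 21 orderings, agent 0 gets item 4
Step 4: Probability = 21/24 = 7/8

7/8


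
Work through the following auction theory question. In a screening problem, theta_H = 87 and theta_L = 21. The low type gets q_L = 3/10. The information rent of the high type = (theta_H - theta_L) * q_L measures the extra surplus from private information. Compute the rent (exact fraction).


Step 1: theta_H - theta_L = 87 - 21 = 66
Step 2: Information rent = (theta_H - theta_L) * q_L
Step 3: = 66 * 3/10
Step 4: = 99/5

99/5


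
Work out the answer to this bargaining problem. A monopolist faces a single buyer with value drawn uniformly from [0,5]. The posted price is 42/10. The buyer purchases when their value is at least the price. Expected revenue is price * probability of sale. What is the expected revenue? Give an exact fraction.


Step 1: Posted price r = 21/5, value support [0,5]
Step 2: P(v >= r) = (5 - 21/5)/5 = 4/25
Step 3: Expected revenue = r * P(v >= r) = 21/5 * 4/25
Step 4: Revenue = 84/125

84/125


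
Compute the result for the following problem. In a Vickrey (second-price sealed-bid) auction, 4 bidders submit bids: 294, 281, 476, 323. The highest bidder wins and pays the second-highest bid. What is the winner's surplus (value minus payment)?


Step 1: Sort bids in descending order: 476, 323, 294, 281
Step 2: The winning bid is the highest: 476
Step 3: The payment equals the second-highest bid: 323
Step 4: Surplus = winner's bid - payment = 476 - 323 = 153

153


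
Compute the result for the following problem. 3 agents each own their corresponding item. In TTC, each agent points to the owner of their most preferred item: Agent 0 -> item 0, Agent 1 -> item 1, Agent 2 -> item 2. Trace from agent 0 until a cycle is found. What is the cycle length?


Step 1: Trace the pointer graph from agent 0: 0 -> 0
Step 2: A cycle is detected when we revisit agent 0
Step 3: The cycle is: 0 -> 0
Step 4: Cycle length = 1

1


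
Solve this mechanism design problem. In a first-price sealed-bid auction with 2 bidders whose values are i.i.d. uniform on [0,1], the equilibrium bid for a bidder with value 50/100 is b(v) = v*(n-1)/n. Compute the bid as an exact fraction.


Step 1: The symmetric BNE bidding function is b(v) = v * (n-1) / n
Step 2: Substitute v = 1/2 and n = 2
Step 3: b = 1/2 * 1/2
Step 4: b = 1/4

1/4


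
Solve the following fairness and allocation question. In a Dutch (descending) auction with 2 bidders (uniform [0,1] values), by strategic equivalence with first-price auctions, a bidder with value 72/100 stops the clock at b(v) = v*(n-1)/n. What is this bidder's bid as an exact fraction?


Step 1: Dutch auctions are strategically equivalent to first-price auctions
Step 2: The equilibrium bid is b(v) = v*(n-1)/n
Step 3: b = 18/25 * 1/2
Step 4: b = 9/25

9/25


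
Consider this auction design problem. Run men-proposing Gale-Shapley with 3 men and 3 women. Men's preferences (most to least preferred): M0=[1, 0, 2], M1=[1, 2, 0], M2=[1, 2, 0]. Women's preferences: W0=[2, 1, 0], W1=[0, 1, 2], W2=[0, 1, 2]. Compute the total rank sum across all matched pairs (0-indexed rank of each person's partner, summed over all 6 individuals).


Step 1: Run Gale-Shapley (men propose, women hold best offer):
  M0 proposes to W1; she accepts
  M1 proposes to W1; rejected
  M1 proposes to W2; she accepts
  M2 proposes to W1; rejected
  M2 proposes to W2; rejected
  M2 proposes to W0; she accepts
Step 2: Final matching: W0-M2, W1-M0, W2-M1
Step 3: 0-indexed ranks (man's rank of his match, then woman's): 2 + 0 + 0 + 0 + 1 + 1
Step 4: Total rank sum = 4

4


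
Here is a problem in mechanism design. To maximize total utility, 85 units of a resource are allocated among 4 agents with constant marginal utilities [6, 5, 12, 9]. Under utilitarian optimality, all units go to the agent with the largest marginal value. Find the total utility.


Step 1: The marginal utilities are [6, 5, 12, 9]
Step 2: The highest marginal utility is 12
Step 3: All 85 units go to that agent
Step 4: Total utility = 12 * 85 = 1020

1020


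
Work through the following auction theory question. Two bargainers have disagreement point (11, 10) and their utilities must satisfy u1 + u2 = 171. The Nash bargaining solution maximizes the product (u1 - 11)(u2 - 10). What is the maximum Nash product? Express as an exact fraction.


Step 1: The Nash solution splits surplus symmetrically above the disagreement point
Step 2: u1 = (total + d1 - d2)/2 = (171 + 11 - 10)/2 = 86
Step 3: u2 = (total - d1 + d2)/2 = (171 - 11 + 10)/2 = 85
Step 4: Nash product = (86 - 11) * (85 - 10)
Step 5: = 75 * 75 = 5625

5625


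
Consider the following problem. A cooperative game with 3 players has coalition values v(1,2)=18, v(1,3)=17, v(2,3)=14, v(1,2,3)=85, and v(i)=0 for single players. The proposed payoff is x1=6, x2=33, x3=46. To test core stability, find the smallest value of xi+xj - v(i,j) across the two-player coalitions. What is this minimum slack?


Step 1: Slack for coalition (1,2): x1+x2 - v12 = 39 - 18 = 21
Step 2: Slack for coalition (1,3): x1+x3 - v13 = 52 - 17 = 35
Step 3: Slack for coalition (2,3): x2+x3 - v23 = 79 - 14 = 65
Step 4: Minimum slack = min(21, 35, 65) = 21, attained by (1,2); no pair can gain by deviating, so the allocation is in the core

21


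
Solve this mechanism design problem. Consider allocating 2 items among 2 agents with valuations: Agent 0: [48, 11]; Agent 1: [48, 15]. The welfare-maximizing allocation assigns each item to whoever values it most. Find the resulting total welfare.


Step 1: For each item, find the maximum value among all agents.
Step 2: Item 0 -> Agent 0 (value 48)
Step 3: Item 1 -> Agent 1 (value 15)
Step 4: Total welfare = 48 + 15 = 63

63


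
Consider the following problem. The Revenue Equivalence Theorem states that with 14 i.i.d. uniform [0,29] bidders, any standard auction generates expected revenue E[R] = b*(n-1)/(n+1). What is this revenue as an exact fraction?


Step 1: By Revenue Equivalence, expected revenue = b*(n-1)/(n+1)
Step 2: Substituting n = 14, b = 29
Step 3: Revenue = 29*(14-1)/(14+1) = 29*13/15
Step 4: Revenue = 377/15

377/15


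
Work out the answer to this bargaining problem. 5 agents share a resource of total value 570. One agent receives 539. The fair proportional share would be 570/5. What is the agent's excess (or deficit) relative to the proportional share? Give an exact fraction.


Step 1: Proportional share = 570/5 = 114
Step 2: Agent's actual allocation = 539
Step 3: Excess = 539 - 114 = 425

425


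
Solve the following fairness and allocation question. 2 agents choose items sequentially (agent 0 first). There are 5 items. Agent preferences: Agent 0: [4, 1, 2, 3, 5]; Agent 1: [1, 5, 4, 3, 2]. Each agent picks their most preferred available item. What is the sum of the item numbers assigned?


Step 1: Agent 0 picks item 4
Step 2: Agent 1 picks item 1
Step 3: Sum = 4 + 1 = 5

5


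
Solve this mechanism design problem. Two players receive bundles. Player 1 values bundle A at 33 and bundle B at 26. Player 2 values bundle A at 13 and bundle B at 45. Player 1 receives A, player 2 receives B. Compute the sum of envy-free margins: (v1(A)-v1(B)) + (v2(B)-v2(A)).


Step 1: Player 1's margin = v1(A) - v1(B) = 33 - 26 = 7
Step 2: Player 2's margin = v2(B) - v2(A) = 45 - 13 = 32
Step 3: Total margin = 7 + 32 = 39

39


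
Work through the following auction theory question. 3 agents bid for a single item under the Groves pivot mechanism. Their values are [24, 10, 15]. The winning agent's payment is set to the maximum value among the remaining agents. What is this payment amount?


Step 1: The efficient winner is agent 0 with value 24
Step 2: Other agents' values: [10, 15]
Step 3: Pivot payment = max(others) = 15
Step 4: The winner pays 15

15


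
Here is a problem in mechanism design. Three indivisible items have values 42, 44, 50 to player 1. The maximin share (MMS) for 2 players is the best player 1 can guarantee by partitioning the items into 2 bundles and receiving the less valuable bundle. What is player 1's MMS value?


Step 1: Item values = 42, 44, 50
Step 2: Enumerate all 2-bundle partitions and take the smaller bundle:
  Partition 1: {42} vs {44,50} -> bundles 42, 94; min = 42
  Partition 2: {44} vs {42,50} -> bundles 44, 92; min = 44
  Partition 3: {50} vs {42,44} -> bundles 50, 86; min = 50
Step 3: MMS = max(42, 44, 50) = 50

50


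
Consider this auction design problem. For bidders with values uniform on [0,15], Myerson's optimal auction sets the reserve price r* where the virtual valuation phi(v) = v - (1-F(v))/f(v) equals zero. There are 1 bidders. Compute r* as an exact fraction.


Step 1: For U[0,15], F(v) = v/15 and f(v) = 1/15
Step 2: phi(v) = v - (1 - v/15)/(1/15) = v - (15 - v) = 2v - 15
Step 3: Set phi(r*) = 0: 2r* - 15 = 0
Step 4: r* = 15/2 (the number of bidders n = 1 does not enter)

15/2


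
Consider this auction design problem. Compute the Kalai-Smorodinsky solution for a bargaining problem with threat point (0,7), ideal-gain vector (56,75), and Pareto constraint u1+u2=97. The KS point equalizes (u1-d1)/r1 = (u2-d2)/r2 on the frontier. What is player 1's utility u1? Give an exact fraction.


Step 1: At the KS point, (u1-d1)/r1 = (u2-d2)/r2 = t and u1+u2 = 97
Step 2: u1 = d1 + r1*t and u2 = d2 + r2*t, so (d1 + r1*t) + (d2 + r2*t) = 97
Step 3: t = (97 - 0 - 7)/(56 + 75) = 90/131
Step 4: u1 = d1 + r1*t = 0 + 56 * 90/131 = 5040/131
Step 5: (Check: u2 = d2 + r2*t = 7667/131; u1+u2 = 5040/131 + 7667/131 = 97, on the frontier.)

5040/131


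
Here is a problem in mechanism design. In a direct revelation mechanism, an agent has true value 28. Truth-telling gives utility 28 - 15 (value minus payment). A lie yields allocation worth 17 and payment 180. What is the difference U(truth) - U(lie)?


Step 1: U(truth) = value - payment = 28 - 15 = 13
Step 2: U(lie) = allocation - payment = 17 - 180 = -163
Step 3: IC gap = 13 - (-163) = 176

176


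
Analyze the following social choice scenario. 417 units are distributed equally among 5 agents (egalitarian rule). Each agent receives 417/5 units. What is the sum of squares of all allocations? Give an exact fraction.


Step 1: Each agent's share = 417/5
Step 2: Square of each share = (417/5)^2 = 173889/25
Step 3: Sum of squares = 5 * 173889/25 = 173889/5

173889/5


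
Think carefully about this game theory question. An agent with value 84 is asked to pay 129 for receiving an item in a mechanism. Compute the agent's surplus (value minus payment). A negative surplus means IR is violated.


Step 1: Surplus = value - payment = 84 - 129 = -45
Step 2: IR is violated (surplus < 0)

-45


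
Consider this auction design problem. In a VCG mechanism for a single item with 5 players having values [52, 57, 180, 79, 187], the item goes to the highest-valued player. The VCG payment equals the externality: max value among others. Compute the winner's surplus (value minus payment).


Step 1: The winner is the agent with the highest value: agent 4 with value 187
Step 2: Values of other agents: [52, 57, 180, 79]
Step 3: VCG payment = max of others' values = 180
Step 4: Surplus = 187 - 180 = 7

7


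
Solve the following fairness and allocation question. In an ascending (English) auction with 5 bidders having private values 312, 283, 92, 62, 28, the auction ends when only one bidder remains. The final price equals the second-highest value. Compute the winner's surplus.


Step 1: Identify the highest value: 312
Step 2: Identify the second-highest value: 283
Step 3: The final price = second-highest value = 283
Step 4: Surplus = 312 - 283 = 29

29


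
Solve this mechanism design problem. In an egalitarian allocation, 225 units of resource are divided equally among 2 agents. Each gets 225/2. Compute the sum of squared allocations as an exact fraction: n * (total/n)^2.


Step 1: Each agent's share = 225/2
Step 2: Square of each share = (225/2)^2 = 50625/4
Step 3: Sum of squares = 2 * 50625/4 = 50625/2

50625/2


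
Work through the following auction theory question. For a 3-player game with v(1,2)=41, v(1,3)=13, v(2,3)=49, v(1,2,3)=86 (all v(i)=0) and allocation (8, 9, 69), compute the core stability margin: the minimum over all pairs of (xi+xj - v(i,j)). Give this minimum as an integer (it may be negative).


Step 1: Slack for coalition (1,2): x1+x2 - v12 = 17 - 41 = -24
Step 2: Slack for coalition (1,3): x1+x3 - v13 = 77 - 13 = 64
Step 3: Slack for coalition (2,3): x2+x3 - v23 = 78 - 49 = 29
Step 4: Minimum slack = min(-24, 64, 29) = -24, attained by (1,2); coalition (1,2) can block (slack < 0), so the allocation is not in the core

-24


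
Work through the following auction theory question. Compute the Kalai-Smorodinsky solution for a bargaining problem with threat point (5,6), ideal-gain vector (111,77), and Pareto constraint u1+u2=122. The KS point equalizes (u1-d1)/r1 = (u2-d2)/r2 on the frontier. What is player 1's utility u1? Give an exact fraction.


Step 1: At the KS point, (u1-d1)/r1 = (u2-d2)/r2 = t and u1+u2 = 122
Step 2: u1 = d1 + r1*t and u2 = d2 + r2*t, so (d1 + r1*t) + (d2 + r2*t) = 122
Step 3: t = (122 - 5 - 6)/(111 + 77) = 111/188
Step 4: u1 = d1 + r1*t = 5 + 111 * 111/188 = 13261/188
Step 5: (Check: u2 = d2 + r2*t = 9675/188; u1+u2 = 13261/188 + 9675/188 = 122, on the frontier.)

13261/188


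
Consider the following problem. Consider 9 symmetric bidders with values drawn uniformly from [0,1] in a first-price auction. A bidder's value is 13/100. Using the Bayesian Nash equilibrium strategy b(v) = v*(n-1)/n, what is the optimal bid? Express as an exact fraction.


Step 1: The symmetric BNE bidding function is b(v) = v * (n-1) / n
Step 2: Substitute v = 13/100 and n = 9
Step 3: b = 13/100 * 8/9
Step 4: b = 26/225

26/225


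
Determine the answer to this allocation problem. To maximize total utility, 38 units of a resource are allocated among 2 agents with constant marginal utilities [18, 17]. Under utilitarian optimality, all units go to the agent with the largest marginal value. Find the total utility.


Step 1: The marginal utilities are [18, 17]
Step 2: The highest marginal utility is 18
Step 3: All 38 units go to that agent
Step 4: Total utility = 18 * 38 = 684

684


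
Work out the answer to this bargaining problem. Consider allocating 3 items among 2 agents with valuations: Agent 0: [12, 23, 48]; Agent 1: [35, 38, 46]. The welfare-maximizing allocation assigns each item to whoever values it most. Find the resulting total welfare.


Step 1: For each item, find the maximum value among all agents.
Step 2: Item 0 -> Agent 1 (value 35)
Step 3: Item 1 -> Agent 1 (value 38)
Step 4: Item 2 -> Agent 0 (value 48)
Step 5: Total welfare = 35 + 38 + 48 = 121

121


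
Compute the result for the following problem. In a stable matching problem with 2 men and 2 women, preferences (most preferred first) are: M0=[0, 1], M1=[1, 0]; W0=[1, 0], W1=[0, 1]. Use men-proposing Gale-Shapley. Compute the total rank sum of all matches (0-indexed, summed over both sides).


Step 1: Run Gale-Shapley (men propose, women hold best offer):
  M0 proposes to W0; she accepts
  M1 proposes to W1; she accepts
Step 2: Final matching: W0-M0, W1-M1
Step 3: 0-indexed ranks (man's rank of his match, then woman's): 0 + 1 + 0 + 1
Step 4: Total rank sum = 2

2


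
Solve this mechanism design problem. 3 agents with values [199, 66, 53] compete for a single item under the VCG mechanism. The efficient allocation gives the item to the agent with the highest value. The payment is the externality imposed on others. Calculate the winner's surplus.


Step 1: The winner is the agent with the highest value: agent 0 with value 199
Step 2: Values of other agents: [66, 53]
Step 3: VCG payment = max of others' values = 66
Step 4: Surplus = 199 - 66 = 133

133


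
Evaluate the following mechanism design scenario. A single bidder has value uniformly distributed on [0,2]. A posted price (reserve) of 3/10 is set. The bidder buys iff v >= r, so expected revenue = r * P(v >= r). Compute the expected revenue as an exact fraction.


Step 1: Posted price r = 3/10, value support [0,2]
Step 2: P(v >= r) = (2 - 3/10)/2 = 17/20
Step 3: Expected revenue = r * P(v >= r) = 3/10 * 17/20
Step 4: Revenue = 51/200

51/200


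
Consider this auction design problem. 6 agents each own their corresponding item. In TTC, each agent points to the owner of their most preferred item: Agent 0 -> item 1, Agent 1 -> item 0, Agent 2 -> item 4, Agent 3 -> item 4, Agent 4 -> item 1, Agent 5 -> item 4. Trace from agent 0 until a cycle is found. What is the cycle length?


Step 1: Trace the pointer graph from agent 0: 0 -> 1 -> 0
Step 2: A cycle is detected when we revisit agent 0
Step 3: The cycle is: 0 -> 1 -> 0
Step 4: Cycle length = 2

2


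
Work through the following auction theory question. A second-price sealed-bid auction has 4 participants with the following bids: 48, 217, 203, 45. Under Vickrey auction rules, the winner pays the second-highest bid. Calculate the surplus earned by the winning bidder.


Step 1: Sort bids in descending order: 217, 203, 48, 45
Step 2: The winning bid is the highest: 217
Step 3: The payment equals the second-highest bid: 203
Step 4: Surplus = winner's bid - payment = 217 - 203 = 14

14


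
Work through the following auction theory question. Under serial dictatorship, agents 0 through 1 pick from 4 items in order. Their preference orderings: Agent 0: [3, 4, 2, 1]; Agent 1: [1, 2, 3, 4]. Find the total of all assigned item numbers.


Step 1: Agent 0 picks item 3
Step 2: Agent 1 picks item 1
Step 3: Sum = 3 + 1 = 4

4


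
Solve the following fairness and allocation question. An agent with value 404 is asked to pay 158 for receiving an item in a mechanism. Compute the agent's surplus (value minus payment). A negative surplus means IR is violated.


Step 1: Surplus = value - payment = 404 - 158 = 246
Step 2: IR is satisfied (surplus >= 0)

246


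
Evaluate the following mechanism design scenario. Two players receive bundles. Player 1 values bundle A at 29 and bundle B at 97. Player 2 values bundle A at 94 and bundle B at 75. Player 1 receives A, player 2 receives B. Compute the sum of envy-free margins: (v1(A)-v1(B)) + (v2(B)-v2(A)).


Step 1: Player 1's margin = v1(A) - v1(B) = 29 - 97 = -68
Step 2: Player 2's margin = v2(B) - v2(A) = 75 - 94 = -19
Step 3: Total margin = -68 + -19 = -87

-87


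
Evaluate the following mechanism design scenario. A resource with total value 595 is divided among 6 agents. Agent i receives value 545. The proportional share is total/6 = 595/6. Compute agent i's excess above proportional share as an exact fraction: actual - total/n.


Step 1: Proportional share = 595/6
Step 2: Agent's actual allocation = 545
Step 3: Excess = 545 - 595/6 = 2675/6

2675/6
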